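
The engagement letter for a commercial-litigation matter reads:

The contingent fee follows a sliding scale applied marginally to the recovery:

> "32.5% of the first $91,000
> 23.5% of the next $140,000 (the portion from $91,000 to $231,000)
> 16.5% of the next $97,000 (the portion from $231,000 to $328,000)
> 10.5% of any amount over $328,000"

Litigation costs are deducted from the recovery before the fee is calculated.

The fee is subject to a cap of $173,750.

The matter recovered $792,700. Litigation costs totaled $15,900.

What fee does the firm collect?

$125,604.00

Fee base (net of costs): $792,700 − $15,900 = $776,800
First $91,000 at 32.5% = $29,575.00
Next $140,000 at 23.5% = $32,900.00
Next $97,000 at 16.5% = $16,005.00
Remaining $448,800 at 10.5% = $47,124.00
Fee: $29,575.00 + $32,900.00 + $16,005.00 + $47,124.00 = $125,604.00
$125,604.00 is under the $173,750 cap.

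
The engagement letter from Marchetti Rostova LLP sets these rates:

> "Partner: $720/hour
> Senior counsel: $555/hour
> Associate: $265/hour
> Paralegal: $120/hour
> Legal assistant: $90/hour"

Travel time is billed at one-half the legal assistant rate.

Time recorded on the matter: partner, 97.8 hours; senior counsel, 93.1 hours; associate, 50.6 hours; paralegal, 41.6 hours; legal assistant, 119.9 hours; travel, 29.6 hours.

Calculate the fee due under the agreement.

$152,610.50

Partner: 97.8 × $720 = $70,416.00
Senior counsel: 93.1 × $555 = $51,670.50
Associate: 50.6 × $265 = $13,409.00
Paralegal: 41.6 × $120 = $4,992.00
Legal assistant: 119.9 × $90 = $10,791.00
Subtotal: $70,416.00 + $51,670.50 + $13,409.00 + $4,992.00 + $10,791.00 = $151,278.50
Travel: 29.6 × ($90 ÷ 2) = 29.6 × $45.00 = $1,332.00
Total: $151,278.50 + $1,332.00 = $152,610.50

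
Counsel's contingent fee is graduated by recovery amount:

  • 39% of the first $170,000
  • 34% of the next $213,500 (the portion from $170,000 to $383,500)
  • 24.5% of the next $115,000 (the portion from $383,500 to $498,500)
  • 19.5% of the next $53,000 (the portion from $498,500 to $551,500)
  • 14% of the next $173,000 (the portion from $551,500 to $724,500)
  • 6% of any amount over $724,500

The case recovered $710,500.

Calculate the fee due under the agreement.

$199,660.00

First $170,000 at 39% = $66,300.00
Next $213,500 at 34% = $72,590.00
Next $115,000 at 24.5% = $28,175.00
Next $53,000 at 19.5% = $10,335.00
Remaining $159,000 at 14% = $22,260.00
Fee: $66,300.00 + $72,590.00 + $28,175.00 + $10,335.00 + $22,260.00 = $199,660.00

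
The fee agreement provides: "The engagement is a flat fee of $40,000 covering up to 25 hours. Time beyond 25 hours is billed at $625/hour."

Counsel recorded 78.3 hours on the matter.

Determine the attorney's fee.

Flat fee: $40,000.00
Excess hours: 78.3 − 25 = 53.3
Overrun: 53.3 × $625 = $33,312.50
Total: $40,000.00 + $33,312.50 = $73,312.50

$73,312.50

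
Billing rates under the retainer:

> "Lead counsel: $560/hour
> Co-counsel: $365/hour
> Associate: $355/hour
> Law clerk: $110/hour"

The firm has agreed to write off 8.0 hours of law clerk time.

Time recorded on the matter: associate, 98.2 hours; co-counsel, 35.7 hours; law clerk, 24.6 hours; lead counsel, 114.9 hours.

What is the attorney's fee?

Lead counsel: 114.9 × $560 = $64,344.00
Co-counsel: 35.7 × $365 = $13,030.50
Associate: 98.2 × $355 = $34,861.00
Law clerk: 24.6 × $110 = $2,706.00
Subtotal: $114,941.50
Write-off: 8.0 × $110 = $880.00
Total: $114,941.50 − $880.00 = $114,061.50

$114,061.50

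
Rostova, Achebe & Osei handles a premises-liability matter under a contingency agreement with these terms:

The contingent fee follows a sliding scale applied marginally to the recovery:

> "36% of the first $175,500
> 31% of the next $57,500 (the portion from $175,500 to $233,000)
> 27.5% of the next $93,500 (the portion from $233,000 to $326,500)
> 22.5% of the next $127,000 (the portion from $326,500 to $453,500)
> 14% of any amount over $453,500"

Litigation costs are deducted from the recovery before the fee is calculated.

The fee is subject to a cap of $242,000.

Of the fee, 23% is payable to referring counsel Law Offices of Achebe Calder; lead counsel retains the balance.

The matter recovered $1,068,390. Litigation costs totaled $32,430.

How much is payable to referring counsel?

$49,872.49

Fee base (net of costs): $1,068,390 − $32,430 = $1,035,960
First $175,500 at 36% = $63,180.00
Next $57,500 at 31% = $17,825.00
Next $93,500 at 27.5% = $25,712.50
Next $127,000 at 22.5% = $28,575.00
Remaining $582,460 at 14% = $81,544.40
Fee: $63,180.00 + $17,825.00 + $25,712.50 + $28,575.00 + $81,544.40 = $216,836.90
$216,836.90 is under the $242,000 cap.
Referral share: 23% of $216,836.90 = $49,872.49; lead counsel retains $216,836.90 − $49,872.49 = $166,964.41.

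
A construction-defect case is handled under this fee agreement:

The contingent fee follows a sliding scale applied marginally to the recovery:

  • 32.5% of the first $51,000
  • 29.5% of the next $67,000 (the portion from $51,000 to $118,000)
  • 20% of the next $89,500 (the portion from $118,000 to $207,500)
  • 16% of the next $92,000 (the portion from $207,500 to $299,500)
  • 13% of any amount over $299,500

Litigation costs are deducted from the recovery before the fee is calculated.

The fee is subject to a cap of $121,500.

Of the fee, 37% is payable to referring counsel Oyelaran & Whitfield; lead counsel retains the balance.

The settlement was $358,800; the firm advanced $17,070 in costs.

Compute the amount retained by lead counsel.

$46,903.44

Fee base (net of costs): $358,800 − $17,070 = $341,730
First $51,000 at 32.5% = $16,575.00
Next $67,000 at 29.5% = $19,765.00
Next $89,500 at 20% = $17,900.00
Next $92,000 at 16% = $14,720.00
Remaining $42,230 at 13% = $5,489.90
Fee: $16,575.00 + $19,765.00 + $17,900.00 + $14,720.00 + $5,489.90 = $74,449.90
$74,449.90 is under the $121,500 cap.
Referral share: 37% of $74,449.90 = $27,546.46; lead counsel retains $74,449.90 − $27,546.46 = $46,903.44.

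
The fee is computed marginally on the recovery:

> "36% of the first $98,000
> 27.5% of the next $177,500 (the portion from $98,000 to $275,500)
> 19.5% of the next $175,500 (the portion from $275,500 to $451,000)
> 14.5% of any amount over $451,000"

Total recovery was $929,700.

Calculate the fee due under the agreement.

$187,726.50

First $98,000 at 36% = $35,280.00
Next $177,500 at 27.5% = $48,812.50
Next $175,500 at 19.5% = $34,222.50
Remaining $478,700 at 14.5% = $69,411.50
Fee: $35,280.00 + $48,812.50 + $34,222.50 + $69,411.50 = $187,726.50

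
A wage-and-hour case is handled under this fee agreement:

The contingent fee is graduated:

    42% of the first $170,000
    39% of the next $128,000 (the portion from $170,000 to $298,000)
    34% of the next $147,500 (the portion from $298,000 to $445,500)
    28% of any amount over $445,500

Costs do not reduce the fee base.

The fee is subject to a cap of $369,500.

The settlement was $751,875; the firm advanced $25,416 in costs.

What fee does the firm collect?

Fee base is the gross recovery, $751,875; costs are reimbursed separately.
First $170,000 at 42% = $71,400.00
Next $128,000 at 39% = $49,920.00
Next $147,500 at 34% = $50,150.00
Remaining $306,375 at 28% = $85,785.00
Fee: $71,400.00 + $49,920.00 + $50,150.00 + $85,785.00 = $257,255.00
$257,255.00 is under the $369,500 cap.

$257,255.00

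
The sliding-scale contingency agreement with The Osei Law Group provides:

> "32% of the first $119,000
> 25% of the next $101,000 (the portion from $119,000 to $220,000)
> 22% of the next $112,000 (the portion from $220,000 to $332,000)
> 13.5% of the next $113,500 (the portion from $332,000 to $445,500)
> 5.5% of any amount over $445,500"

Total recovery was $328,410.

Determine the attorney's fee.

First $119,000 at 32% = $38,080.00
Next $101,000 at 25% = $25,250.00
Remaining $108,410 at 22% = $23,850.20
Fee: $38,080.00 + $25,250.00 + $23,850.20 = $87,180.20

$87,180.20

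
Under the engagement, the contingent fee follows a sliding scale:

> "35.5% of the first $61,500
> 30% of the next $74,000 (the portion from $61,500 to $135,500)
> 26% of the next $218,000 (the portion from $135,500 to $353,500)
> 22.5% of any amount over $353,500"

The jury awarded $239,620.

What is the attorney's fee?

$71,103.70

First $61,500 at 35.5% = $21,832.50
Next $74,000 at 30% = $22,200.00
Remaining $104,120 at 26% = $27,071.20
Fee: $21,832.50 + $22,200.00 + $27,071.20 = $71,103.70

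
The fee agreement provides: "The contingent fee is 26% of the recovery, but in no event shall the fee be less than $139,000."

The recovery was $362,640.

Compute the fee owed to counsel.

26% of $362,640 = $94,286.40
That is below the $139,000 minimum, so the minimum applies.

$139,000.00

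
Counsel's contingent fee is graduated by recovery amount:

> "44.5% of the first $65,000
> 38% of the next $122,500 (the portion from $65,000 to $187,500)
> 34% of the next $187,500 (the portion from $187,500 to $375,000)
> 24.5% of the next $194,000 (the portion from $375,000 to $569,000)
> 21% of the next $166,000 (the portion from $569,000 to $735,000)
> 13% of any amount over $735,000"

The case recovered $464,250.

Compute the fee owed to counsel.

First $65,000 at 44.5% = $28,925.00
Next $122,500 at 38% = $46,550.00
Next $187,500 at 34% = $63,750.00
Remaining $89,250 at 24.5% = $21,866.25
Fee: $28,925.00 + $46,550.00 + $63,750.00 + $21,866.25 = $161,091.25

$161,091.25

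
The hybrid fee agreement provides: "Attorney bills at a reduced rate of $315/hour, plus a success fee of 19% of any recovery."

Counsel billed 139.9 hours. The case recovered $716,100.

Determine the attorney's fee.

$180,127.50

Hourly: 139.9 × $315 = $44,068.50
Success fee: 19% of $716,100 = $136,059.00
Total: $44,068.50 + $136,059.00 = $180,127.50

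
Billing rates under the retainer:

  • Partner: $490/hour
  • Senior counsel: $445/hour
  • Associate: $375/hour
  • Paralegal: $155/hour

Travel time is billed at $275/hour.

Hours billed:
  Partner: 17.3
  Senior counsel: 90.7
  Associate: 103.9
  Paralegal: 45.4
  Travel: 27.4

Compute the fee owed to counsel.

$102,373.00

Partner: 17.3 × $490 = $8,477.00
Senior counsel: 90.7 × $445 = $40,361.50
Associate: 103.9 × $375 = $38,962.50
Paralegal: 45.4 × $155 = $7,037.00
Subtotal: $8,477.00 + $40,361.50 + $38,962.50 + $7,037.00 = $94,838.00
Travel: 27.4 × $275 = $7,535.00
Total: $94,838.00 + $7,535.00 = $102,373.00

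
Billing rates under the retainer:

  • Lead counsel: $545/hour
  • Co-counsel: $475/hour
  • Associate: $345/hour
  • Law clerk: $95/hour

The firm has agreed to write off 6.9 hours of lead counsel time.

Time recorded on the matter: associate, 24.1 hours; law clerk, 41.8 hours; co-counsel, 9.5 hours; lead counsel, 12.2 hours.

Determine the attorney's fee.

Lead counsel: 12.2 × $545 = $6,649.00
Co-counsel: 9.5 × $475 = $4,512.50
Associate: 24.1 × $345 = $8,314.50
Law clerk: 41.8 × $95 = $3,971.00
Subtotal: $23,447.00
Write-off: 6.9 × $545 = $3,760.50
Total: $23,447.00 − $3,760.50 = $19,686.50

$19,686.50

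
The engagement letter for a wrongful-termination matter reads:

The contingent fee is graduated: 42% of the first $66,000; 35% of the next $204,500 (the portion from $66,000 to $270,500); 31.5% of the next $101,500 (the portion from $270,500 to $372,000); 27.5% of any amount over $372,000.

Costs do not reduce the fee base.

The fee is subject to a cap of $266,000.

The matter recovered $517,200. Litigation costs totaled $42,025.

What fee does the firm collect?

$171,197.50

Fee base is the gross recovery, $517,200; costs are reimbursed separately.
First $66,000 at 42% = $27,720.00
Next $204,500 at 35% = $71,575.00
Next $101,500 at 31.5% = $31,972.50
Remaining $145,200 at 27.5% = $39,930.00
Fee: $27,720.00 + $71,575.00 + $31,972.50 + $39,930.00 = $171,197.50
$171,197.50 is under the $266,000 cap.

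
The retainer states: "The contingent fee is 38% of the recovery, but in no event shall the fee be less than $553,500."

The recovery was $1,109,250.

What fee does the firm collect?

38% of $1,109,250 = $421,515.00
That is below the $553,500 minimum, so the minimum applies.

$553,500.00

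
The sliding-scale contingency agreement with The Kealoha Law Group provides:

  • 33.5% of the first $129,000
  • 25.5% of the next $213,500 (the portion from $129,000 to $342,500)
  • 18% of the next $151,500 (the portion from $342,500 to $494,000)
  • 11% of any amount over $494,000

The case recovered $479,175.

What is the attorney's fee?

$122,259.00

First $129,000 at 33.5% = $43,215.00
Next $213,500 at 25.5% = $54,442.50
Remaining $136,675 at 18% = $24,601.50
Fee: $43,215.00 + $54,442.50 + $24,601.50 = $122,259.00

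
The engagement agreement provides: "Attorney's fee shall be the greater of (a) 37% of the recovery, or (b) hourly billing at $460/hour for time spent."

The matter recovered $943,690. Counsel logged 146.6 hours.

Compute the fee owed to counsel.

(a) 37% of $943,690 = $349,165.30
(b) 146.6 × $460 = $67,436.00
The greater is (a): $349,165.30.

$349,165.30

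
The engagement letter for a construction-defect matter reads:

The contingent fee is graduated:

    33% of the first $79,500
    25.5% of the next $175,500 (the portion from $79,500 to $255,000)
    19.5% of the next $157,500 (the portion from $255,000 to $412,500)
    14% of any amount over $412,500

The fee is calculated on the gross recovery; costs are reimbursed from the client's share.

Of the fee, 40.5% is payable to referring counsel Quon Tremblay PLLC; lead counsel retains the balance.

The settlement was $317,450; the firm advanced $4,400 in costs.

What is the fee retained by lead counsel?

Fee base is the gross recovery, $317,450; costs are reimbursed separately.
First $79,500 at 33% = $26,235.00
Next $175,500 at 25.5% = $44,752.50
Remaining $62,450 at 19.5% = $12,177.75
Fee: $26,235.00 + $44,752.50 + $12,177.75 = $83,165.25
Referral share: 40.5% of $83,165.25 = $33,681.93; lead counsel retains $83,165.25 − $33,681.93 = $49,483.32.

$49,483.32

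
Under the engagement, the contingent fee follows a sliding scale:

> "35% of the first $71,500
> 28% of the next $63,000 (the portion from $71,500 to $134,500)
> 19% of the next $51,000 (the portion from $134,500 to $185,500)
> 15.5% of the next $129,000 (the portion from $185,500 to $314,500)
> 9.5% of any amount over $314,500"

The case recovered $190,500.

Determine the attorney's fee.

First $71,500 at 35% = $25,025.00
Next $63,000 at 28% = $17,640.00
Next $51,000 at 19% = $9,690.00
Remaining $5,000 at 15.5% = $775.00
Fee: $25,025.00 + $17,640.00 + $9,690.00 + $775.00 = $53,130.00

$53,130.00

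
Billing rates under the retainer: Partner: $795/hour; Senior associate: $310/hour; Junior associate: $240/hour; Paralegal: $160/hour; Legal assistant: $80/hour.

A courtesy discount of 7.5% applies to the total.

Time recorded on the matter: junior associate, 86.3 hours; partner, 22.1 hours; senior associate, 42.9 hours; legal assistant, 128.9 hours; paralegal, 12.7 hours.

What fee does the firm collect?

Partner: 22.1 × $795 = $17,569.50
Senior associate: 42.9 × $310 = $13,299.00
Junior associate: 86.3 × $240 = $20,712.00
Paralegal: 12.7 × $160 = $2,032.00
Legal assistant: 128.9 × $80 = $10,312.00
Subtotal: $63,924.50
Less 7.5% discount: −$4,794.34
Total: $63,924.50 − $4,794.34 = $59,130.16

$59,130.16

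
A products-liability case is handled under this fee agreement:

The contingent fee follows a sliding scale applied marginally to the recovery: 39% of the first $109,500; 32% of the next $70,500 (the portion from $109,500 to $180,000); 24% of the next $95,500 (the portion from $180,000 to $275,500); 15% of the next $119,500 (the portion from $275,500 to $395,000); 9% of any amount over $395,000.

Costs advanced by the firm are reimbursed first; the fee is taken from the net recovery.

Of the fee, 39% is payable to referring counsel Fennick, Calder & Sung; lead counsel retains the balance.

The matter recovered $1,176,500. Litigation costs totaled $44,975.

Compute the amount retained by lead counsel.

Fee base (net of costs): $1,176,500 − $44,975 = $1,131,525
First $109,500 at 39% = $42,705.00
Next $70,500 at 32% = $22,560.00
Next $95,500 at 24% = $22,920.00
Next $119,500 at 15% = $17,925.00
Remaining $736,525 at 9% = $66,287.25
Fee: $42,705.00 + $22,560.00 + $22,920.00 + $17,925.00 + $66,287.25 = $172,397.25
Referral share: 39% of $172,397.25 = $67,234.93; lead counsel retains $172,397.25 − $67,234.93 = $105,162.32.

$105,162.32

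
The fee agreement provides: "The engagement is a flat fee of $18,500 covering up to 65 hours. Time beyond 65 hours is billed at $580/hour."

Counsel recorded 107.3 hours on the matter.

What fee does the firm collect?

Flat fee: $18,500.00
Excess hours: 107.3 − 65 = 42.3
Overrun: 42.3 × $580 = $24,534.00
Total: $18,500.00 + $24,534.00 = $43,034.00

$43,034.00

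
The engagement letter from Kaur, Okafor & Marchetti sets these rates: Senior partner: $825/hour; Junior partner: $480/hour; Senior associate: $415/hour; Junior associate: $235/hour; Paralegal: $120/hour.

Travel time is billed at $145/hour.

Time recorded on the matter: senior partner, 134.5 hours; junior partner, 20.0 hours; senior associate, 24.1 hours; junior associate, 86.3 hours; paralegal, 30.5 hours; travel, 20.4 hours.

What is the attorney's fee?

Senior partner: 134.5 × $825 = $110,962.50
Junior partner: 20.0 × $480 = $9,600.00
Senior associate: 24.1 × $415 = $10,001.50
Junior associate: 86.3 × $235 = $20,280.50
Paralegal: 30.5 × $120 = $3,660.00
Subtotal: $110,962.50 + $9,600.00 + $10,001.50 + $20,280.50 + $3,660.00 = $154,504.50
Travel: 20.4 × $145 = $2,958.00
Total: $154,504.50 + $2,958.00 = $157,462.50

$157,462.50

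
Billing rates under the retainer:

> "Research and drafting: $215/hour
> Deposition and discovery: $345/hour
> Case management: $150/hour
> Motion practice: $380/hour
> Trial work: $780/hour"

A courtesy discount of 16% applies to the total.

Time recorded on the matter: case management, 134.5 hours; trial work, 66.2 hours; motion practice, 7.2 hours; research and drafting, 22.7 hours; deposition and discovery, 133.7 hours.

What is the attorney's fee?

$105,465.36

Research and drafting: 22.7 × $215 = $4,880.50
Deposition and discovery: 133.7 × $345 = $46,126.50
Case management: 134.5 × $150 = $20,175.00
Motion practice: 7.2 × $380 = $2,736.00
Trial work: 66.2 × $780 = $51,636.00
Subtotal: $125,554.00
Less 16% discount: −$20,088.64
Total: $125,554.00 − $20,088.64 = $105,465.36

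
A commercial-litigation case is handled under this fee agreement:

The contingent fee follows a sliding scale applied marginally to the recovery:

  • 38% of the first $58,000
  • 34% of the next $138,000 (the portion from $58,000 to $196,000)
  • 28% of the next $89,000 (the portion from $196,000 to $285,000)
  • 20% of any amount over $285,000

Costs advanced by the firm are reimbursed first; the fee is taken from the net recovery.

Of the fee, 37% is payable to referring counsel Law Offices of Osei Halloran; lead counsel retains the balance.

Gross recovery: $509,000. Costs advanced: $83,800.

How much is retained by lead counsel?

Fee base (net of costs): $509,000 − $83,800 = $425,200
First $58,000 at 38% = $22,040.00
Next $138,000 at 34% = $46,920.00
Next $89,000 at 28% = $24,920.00
Remaining $140,200 at 20% = $28,040.00
Fee: $22,040.00 + $46,920.00 + $24,920.00 + $28,040.00 = $121,920.00
Referral share: 37% of $121,920.00 = $45,110.40; lead counsel retains $121,920.00 − $45,110.40 = $76,809.60.

$76,809.60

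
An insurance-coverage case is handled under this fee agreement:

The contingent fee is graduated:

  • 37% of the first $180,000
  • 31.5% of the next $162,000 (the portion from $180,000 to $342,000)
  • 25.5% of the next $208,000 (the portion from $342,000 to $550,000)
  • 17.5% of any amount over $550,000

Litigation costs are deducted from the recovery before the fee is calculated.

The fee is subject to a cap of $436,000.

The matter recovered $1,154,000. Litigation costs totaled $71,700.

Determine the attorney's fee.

Fee base (net of costs): $1,154,000 − $71,700 = $1,082,300
First $180,000 at 37% = $66,600.00
Next $162,000 at 31.5% = $51,030.00
Next $208,000 at 25.5% = $53,040.00
Remaining $532,300 at 17.5% = $93,152.50
Fee: $66,600.00 + $51,030.00 + $53,040.00 + $93,152.50 = $263,822.50
$263,822.50 is under the $436,000 cap.

$263,822.50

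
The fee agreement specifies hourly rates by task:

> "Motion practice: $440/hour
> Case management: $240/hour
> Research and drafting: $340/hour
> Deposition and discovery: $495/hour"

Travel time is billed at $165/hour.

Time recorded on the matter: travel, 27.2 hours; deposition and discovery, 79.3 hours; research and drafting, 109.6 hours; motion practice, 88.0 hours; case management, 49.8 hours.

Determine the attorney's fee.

$131,677.50

Motion practice: 88.0 × $440 = $38,720.00
Case management: 49.8 × $240 = $11,952.00
Research and drafting: 109.6 × $340 = $37,264.00
Deposition and discovery: 79.3 × $495 = $39,253.50
Subtotal: $38,720.00 + $11,952.00 + $37,264.00 + $39,253.50 = $127,189.50
Travel: 27.2 × $165 = $4,488.00
Total: $127,189.50 + $4,488.00 = $131,677.50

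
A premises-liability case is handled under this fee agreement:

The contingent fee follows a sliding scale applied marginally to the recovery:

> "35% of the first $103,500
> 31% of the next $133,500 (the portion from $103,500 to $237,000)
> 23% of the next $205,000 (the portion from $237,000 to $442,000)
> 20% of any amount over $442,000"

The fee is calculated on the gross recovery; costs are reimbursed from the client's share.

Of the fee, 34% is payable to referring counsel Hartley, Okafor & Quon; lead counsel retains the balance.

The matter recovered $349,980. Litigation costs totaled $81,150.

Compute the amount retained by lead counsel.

$68,372.96

Fee base is the gross recovery, $349,980; costs are reimbursed separately.
First $103,500 at 35% = $36,225.00
Next $133,500 at 31% = $41,385.00
Remaining $112,980 at 23% = $25,985.40
Fee: $36,225.00 + $41,385.00 + $25,985.40 = $103,595.40
Referral share: 34% of $103,595.40 = $35,222.44; lead counsel retains $103,595.40 − $35,222.44 = $68,372.96.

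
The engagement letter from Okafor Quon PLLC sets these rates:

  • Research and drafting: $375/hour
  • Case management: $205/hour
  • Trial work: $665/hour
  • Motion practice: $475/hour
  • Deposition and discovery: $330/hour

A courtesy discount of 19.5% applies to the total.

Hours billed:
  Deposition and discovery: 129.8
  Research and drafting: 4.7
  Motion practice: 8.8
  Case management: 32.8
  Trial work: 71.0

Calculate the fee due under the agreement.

Research and drafting: 4.7 × $375 = $1,762.50
Case management: 32.8 × $205 = $6,724.00
Trial work: 71.0 × $665 = $47,215.00
Motion practice: 8.8 × $475 = $4,180.00
Deposition and discovery: 129.8 × $330 = $42,834.00
Subtotal: $102,715.50
Less 19.5% discount: −$20,029.52
Total: $102,715.50 − $20,029.52 = $82,685.98

$82,685.98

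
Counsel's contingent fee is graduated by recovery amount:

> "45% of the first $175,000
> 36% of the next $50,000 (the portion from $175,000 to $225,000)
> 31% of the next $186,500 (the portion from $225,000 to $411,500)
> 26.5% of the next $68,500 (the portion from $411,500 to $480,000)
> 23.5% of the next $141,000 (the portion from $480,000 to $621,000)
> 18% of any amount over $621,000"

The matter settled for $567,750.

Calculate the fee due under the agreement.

$193,338.75

First $175,000 at 45% = $78,750.00
Next $50,000 at 36% = $18,000.00
Next $186,500 at 31% = $57,815.00
Next $68,500 at 26.5% = $18,152.50
Remaining $87,750 at 23.5% = $20,621.25
Fee: $78,750.00 + $18,000.00 + $57,815.00 + $18,152.50 + $20,621.25 = $193,338.75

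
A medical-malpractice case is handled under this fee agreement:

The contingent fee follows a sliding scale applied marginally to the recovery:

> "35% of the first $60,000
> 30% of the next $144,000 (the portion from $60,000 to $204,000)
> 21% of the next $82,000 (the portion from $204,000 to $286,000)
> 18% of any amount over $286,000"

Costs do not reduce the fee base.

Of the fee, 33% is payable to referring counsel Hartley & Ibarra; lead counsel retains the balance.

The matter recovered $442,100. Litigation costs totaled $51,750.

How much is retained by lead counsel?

$73,377.06

Fee base is the gross recovery, $442,100; costs are reimbursed separately.
First $60,000 at 35% = $21,000.00
Next $144,000 at 30% = $43,200.00
Next $82,000 at 21% = $17,220.00
Remaining $156,100 at 18% = $28,098.00
Fee: $21,000.00 + $43,200.00 + $17,220.00 + $28,098.00 = $109,518.00
Referral share: 33% of $109,518.00 = $36,140.94; lead counsel retains $109,518.00 − $36,140.94 = $73,377.06.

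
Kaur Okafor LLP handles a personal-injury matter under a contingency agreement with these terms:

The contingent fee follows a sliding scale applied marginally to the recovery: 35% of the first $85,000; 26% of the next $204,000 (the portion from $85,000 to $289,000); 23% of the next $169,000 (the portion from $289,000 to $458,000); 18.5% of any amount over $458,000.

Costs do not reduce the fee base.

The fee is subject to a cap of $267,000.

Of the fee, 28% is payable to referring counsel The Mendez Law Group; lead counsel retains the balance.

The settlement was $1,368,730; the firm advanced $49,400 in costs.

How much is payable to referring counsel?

$74,760.00

Fee base is the gross recovery, $1,368,730; costs are reimbursed separately.
First $85,000 at 35% = $29,750.00
Next $204,000 at 26% = $53,040.00
Next $169,000 at 23% = $38,870.00
Remaining $910,730 at 18.5% = $168,485.05
Fee: $29,750.00 + $53,040.00 + $38,870.00 + $168,485.05 = $290,145.05
$290,145.05 exceeds the $267,000 cap, so the fee is capped at $267,000.00.
Referral share: 28% of $267,000.00 = $74,760.00; lead counsel retains $267,000.00 − $74,760.00 = $192,240.00.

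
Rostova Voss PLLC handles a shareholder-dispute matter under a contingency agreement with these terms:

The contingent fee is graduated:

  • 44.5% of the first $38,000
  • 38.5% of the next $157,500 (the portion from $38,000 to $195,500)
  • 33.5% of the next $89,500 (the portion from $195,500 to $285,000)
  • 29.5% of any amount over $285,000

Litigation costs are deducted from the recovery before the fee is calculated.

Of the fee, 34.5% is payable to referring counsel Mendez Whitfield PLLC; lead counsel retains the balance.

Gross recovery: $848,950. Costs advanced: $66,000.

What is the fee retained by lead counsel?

Fee base (net of costs): $848,950 − $66,000 = $782,950
First $38,000 at 44.5% = $16,910.00
Next $157,500 at 38.5% = $60,637.50
Next $89,500 at 33.5% = $29,982.50
Remaining $497,950 at 29.5% = $146,895.25
Fee: $16,910.00 + $60,637.50 + $29,982.50 + $146,895.25 = $254,425.25
Referral share: 34.5% of $254,425.25 = $87,776.71; lead counsel retains $254,425.25 − $87,776.71 = $166,648.54.

$166,648.54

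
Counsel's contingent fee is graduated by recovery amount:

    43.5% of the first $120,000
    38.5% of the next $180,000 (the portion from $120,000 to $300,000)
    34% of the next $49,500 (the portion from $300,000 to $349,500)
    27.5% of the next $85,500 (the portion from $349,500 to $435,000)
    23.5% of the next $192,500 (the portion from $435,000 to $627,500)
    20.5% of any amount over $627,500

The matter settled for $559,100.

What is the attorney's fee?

$191,006.00

First $120,000 at 43.5% = $52,200.00
Next $180,000 at 38.5% = $69,300.00
Next $49,500 at 34% = $16,830.00
Next $85,500 at 27.5% = $23,512.50
Remaining $124,100 at 23.5% = $29,163.50
Fee: $52,200.00 + $69,300.00 + $16,830.00 + $23,512.50 + $29,163.50 = $191,006.00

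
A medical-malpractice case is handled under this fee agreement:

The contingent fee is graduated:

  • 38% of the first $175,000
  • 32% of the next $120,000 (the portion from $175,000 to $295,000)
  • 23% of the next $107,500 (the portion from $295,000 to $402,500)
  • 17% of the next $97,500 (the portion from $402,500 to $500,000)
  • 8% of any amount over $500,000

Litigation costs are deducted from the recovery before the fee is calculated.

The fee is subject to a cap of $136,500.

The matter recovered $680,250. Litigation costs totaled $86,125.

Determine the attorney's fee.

$136,500.00

Fee base (net of costs): $680,250 − $86,125 = $594,125
First $175,000 at 38% = $66,500.00
Next $120,000 at 32% = $38,400.00
Next $107,500 at 23% = $24,725.00
Next $97,500 at 17% = $16,575.00
Remaining $94,125 at 8% = $7,530.00
Fee: $66,500.00 + $38,400.00 + $24,725.00 + $16,575.00 + $7,530.00 = $153,730.00
$153,730.00 exceeds the $136,500 cap, so the fee is capped at $136,500.00.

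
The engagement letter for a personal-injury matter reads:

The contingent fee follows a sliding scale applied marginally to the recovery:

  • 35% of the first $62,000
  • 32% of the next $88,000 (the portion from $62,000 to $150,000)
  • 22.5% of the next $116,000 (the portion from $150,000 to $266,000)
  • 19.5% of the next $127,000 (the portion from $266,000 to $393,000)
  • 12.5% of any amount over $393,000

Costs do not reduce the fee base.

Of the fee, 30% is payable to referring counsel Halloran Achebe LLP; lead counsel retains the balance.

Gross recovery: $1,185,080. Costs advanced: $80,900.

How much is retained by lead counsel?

$139,814.50

Fee base is the gross recovery, $1,185,080; costs are reimbursed separately.
First $62,000 at 35% = $21,700.00
Next $88,000 at 32% = $28,160.00
Next $116,000 at 22.5% = $26,100.00
Next $127,000 at 19.5% = $24,765.00
Remaining $792,080 at 12.5% = $99,010.00
Fee: $21,700.00 + $28,160.00 + $26,100.00 + $24,765.00 + $99,010.00 = $199,735.00
Referral share: 30% of $199,735.00 = $59,920.50; lead counsel retains $199,735.00 − $59,920.50 = $139,814.50.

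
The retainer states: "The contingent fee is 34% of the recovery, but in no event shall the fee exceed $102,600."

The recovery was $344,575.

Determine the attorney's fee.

$102,600.00

34% of $344,575 = $117,155.50
That exceeds the $102,600 cap, so the fee is capped at $102,600.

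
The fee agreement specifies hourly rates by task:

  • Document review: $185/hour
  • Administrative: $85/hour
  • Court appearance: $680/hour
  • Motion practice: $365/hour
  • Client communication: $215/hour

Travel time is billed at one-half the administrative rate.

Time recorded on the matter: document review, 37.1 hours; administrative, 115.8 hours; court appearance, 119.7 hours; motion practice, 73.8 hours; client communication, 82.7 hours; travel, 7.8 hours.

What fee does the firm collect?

Document review: 37.1 × $185 = $6,863.50
Administrative: 115.8 × $85 = $9,843.00
Court appearance: 119.7 × $680 = $81,396.00
Motion practice: 73.8 × $365 = $26,937.00
Client communication: 82.7 × $215 = $17,780.50
Subtotal: $6,863.50 + $9,843.00 + $81,396.00 + $26,937.00 + $17,780.50 = $142,820.00
Travel: 7.8 × ($85 ÷ 2) = 7.8 × $42.50 = $331.50
Total: $142,820.00 + $331.50 = $143,151.50

$143,151.50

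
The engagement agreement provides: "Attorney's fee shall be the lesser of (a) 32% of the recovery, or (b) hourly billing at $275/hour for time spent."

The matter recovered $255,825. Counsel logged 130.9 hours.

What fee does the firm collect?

(a) 32% of $255,825 = $81,864.00
(b) 130.9 × $275 = $35,997.50
The lesser is (b): $35,997.50.

$35,997.50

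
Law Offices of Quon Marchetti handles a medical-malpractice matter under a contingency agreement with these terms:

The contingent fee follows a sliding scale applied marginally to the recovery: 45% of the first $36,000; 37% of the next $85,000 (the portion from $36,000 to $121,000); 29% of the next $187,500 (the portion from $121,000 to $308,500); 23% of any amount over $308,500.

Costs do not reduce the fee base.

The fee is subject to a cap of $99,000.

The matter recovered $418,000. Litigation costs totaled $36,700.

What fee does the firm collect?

$99,000.00

Fee base is the gross recovery, $418,000; costs are reimbursed separately.
First $36,000 at 45% = $16,200.00
Next $85,000 at 37% = $31,450.00
Next $187,500 at 29% = $54,375.00
Remaining $109,500 at 23% = $25,185.00
Fee: $16,200.00 + $31,450.00 + $54,375.00 + $25,185.00 = $127,210.00
$127,210.00 exceeds the $99,000 cap, so the fee is capped at $99,000.00.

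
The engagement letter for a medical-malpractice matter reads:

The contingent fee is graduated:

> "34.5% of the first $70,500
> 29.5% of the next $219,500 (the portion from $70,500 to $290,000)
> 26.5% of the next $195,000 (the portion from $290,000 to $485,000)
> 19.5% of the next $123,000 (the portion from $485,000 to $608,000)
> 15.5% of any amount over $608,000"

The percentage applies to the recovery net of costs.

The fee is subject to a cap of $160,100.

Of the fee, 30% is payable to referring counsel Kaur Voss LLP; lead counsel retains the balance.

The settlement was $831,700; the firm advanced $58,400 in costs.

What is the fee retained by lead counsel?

$112,070.00

Fee base (net of costs): $831,700 − $58,400 = $773,300
First $70,500 at 34.5% = $24,322.50
Next $219,500 at 29.5% = $64,752.50
Next $195,000 at 26.5% = $51,675.00
Next $123,000 at 19.5% = $23,985.00
Remaining $165,300 at 15.5% = $25,621.50
Fee: $24,322.50 + $64,752.50 + $51,675.00 + $23,985.00 + $25,621.50 = $190,356.50
$190,356.50 exceeds the $160,100 cap, so the fee is capped at $160,100.00.
Referral share: 30% of $160,100.00 = $48,030.00; lead counsel retains $160,100.00 − $48,030.00 = $112,070.00.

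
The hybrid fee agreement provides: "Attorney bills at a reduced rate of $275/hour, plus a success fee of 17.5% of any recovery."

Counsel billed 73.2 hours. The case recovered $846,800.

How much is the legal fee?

$168,320.00

Hourly: 73.2 × $275 = $20,130.00
Success fee: 17.5% of $846,800 = $148,190.00
Total: $20,130.00 + $148,190.00 = $168,320.00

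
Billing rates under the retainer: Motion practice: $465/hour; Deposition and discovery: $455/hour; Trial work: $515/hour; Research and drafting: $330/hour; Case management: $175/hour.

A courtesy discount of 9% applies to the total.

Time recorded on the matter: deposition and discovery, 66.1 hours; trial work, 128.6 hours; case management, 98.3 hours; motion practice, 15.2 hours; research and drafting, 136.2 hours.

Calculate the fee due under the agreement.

$150,624.11

Motion practice: 15.2 × $465 = $7,068.00
Deposition and discovery: 66.1 × $455 = $30,075.50
Trial work: 128.6 × $515 = $66,229.00
Research and drafting: 136.2 × $330 = $44,946.00
Case management: 98.3 × $175 = $17,202.50
Subtotal: $165,521.00
Less 9% discount: −$14,896.89
Total: $165,521.00 − $14,896.89 = $150,624.11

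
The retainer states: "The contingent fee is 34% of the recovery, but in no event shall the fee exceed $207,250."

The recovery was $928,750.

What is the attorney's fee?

$207,250.00

34% of $928,750 = $315,775.00
That exceeds the $207,250 cap, so the fee is capped at $207,250.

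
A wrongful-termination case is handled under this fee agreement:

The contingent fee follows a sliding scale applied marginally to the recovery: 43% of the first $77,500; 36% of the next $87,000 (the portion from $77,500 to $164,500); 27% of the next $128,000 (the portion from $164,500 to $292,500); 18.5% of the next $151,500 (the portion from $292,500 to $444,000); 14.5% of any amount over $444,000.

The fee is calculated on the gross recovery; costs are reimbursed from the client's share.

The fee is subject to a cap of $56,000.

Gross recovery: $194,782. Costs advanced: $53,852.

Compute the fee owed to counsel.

$56,000.00

Fee base is the gross recovery, $194,782; costs are reimbursed separately.
First $77,500 at 43% = $33,325.00
Next $87,000 at 36% = $31,320.00
Remaining $30,282 at 27% = $8,176.14
Fee: $33,325.00 + $31,320.00 + $8,176.14 = $72,821.14
$72,821.14 exceeds the $56,000 cap, so the fee is capped at $56,000.00.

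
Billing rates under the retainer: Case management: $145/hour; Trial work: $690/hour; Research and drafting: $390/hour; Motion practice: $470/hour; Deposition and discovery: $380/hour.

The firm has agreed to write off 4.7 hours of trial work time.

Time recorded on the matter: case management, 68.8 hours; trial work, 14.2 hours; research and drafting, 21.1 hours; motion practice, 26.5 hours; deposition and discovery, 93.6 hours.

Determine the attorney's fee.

$72,783.00

Case management: 68.8 × $145 = $9,976.00
Trial work: 14.2 × $690 = $9,798.00
Research and drafting: 21.1 × $390 = $8,229.00
Motion practice: 26.5 × $470 = $12,455.00
Deposition and discovery: 93.6 × $380 = $35,568.00
Subtotal: $76,026.00
Write-off: 4.7 × $690 = $3,243.00
Total: $76,026.00 − $3,243.00 = $72,783.00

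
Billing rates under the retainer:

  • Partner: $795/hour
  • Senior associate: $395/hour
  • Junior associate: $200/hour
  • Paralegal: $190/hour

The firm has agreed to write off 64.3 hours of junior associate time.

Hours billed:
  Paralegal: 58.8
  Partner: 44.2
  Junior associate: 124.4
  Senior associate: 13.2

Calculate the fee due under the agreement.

$63,545.00

Partner: 44.2 × $795 = $35,139.00
Senior associate: 13.2 × $395 = $5,214.00
Junior associate: 124.4 × $200 = $24,880.00
Paralegal: 58.8 × $190 = $11,172.00
Subtotal: $76,405.00
Write-off: 64.3 × $200 = $12,860.00
Total: $76,405.00 − $12,860.00 = $63,545.00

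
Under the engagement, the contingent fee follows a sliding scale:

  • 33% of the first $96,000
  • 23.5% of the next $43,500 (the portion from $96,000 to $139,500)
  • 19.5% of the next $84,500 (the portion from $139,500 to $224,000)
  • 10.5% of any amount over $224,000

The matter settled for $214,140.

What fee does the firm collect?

$56,457.30

First $96,000 at 33% = $31,680.00
Next $43,500 at 23.5% = $10,222.50
Remaining $74,640 at 19.5% = $14,554.80
Fee: $31,680.00 + $10,222.50 + $14,554.80 = $56,457.30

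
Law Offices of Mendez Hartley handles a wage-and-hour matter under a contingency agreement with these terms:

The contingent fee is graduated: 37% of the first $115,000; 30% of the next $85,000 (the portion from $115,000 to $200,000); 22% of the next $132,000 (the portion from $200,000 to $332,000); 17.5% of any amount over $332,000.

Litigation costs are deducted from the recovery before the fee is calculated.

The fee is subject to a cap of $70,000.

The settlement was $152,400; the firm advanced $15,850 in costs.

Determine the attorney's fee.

$49,015.00

Fee base (net of costs): $152,400 − $15,850 = $136,550
First $115,000 at 37% = $42,550.00
Remaining $21,550 at 30% = $6,465.00
Fee: $42,550.00 + $6,465.00 = $49,015.00
$49,015.00 is under the $70,000 cap.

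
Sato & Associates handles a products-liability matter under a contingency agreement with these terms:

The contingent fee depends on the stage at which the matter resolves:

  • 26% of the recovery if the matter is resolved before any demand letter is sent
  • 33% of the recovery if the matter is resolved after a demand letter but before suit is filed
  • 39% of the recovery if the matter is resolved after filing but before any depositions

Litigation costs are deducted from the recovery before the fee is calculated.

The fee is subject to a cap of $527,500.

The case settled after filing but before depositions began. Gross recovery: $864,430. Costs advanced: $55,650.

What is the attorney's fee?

Fee base (net of costs): $864,430 − $55,650 = $808,780
The matter settled after filing but before depositions began, so the 39% rate applies.
$808,780 × 39% = $315,424.20
$315,424.20 is under the $527,500 cap.

$315,424.20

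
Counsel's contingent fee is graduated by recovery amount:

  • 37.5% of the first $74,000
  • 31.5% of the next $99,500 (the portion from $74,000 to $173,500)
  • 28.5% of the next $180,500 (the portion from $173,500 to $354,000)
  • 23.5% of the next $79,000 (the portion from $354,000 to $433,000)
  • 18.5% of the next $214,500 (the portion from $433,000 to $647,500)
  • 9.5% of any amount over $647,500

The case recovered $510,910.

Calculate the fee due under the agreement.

$143,513.35

First $74,000 at 37.5% = $27,750.00
Next $99,500 at 31.5% = $31,342.50
Next $180,500 at 28.5% = $51,442.50
Next $79,000 at 23.5% = $18,565.00
Remaining $77,910 at 18.5% = $14,413.35
Fee: $27,750.00 + $31,342.50 + $51,442.50 + $18,565.00 + $14,413.35 = $143,513.35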